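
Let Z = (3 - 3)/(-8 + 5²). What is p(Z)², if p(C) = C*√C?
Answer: 0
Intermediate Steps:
Z = 0 (Z = 0/(-8 + 25) = 0/17 = 0*(1/17) = 0)
p(C) = C^(3/2)
p(Z)² = (0^(3/2))² = 0² = 0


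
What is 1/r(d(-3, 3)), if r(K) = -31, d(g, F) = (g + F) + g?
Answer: -1/31 ≈ -0.032258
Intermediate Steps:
d(g, F) = F + 2*g (d(g, F) = (F + g) + g = F + 2*g)
1/r(d(-3, 3)) = 1/(-31) = -1/31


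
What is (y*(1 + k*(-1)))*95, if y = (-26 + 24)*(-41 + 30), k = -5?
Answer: 12540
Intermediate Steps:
y = 22 (y = -2*(-11) = 22)
(y*(1 + k*(-1)))*95 = (22*(1 - 5*(-1)))*95 = (22*(1 + 5))*95 = (22*6)*95 = 132*95 = 12540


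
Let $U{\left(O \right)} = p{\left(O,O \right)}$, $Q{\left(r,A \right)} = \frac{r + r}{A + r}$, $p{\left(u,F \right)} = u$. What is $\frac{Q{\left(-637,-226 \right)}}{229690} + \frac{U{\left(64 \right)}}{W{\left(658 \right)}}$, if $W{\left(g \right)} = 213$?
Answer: $\frac{6343254721}{21110693055} \approx 0.30048$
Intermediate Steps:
$Q{\left(r,A \right)} = \frac{2 r}{A + r}$
$U{\left(O \right)} = O$
$\frac{Q{\left(-637,-226 \right)}}{229690} + \frac{U{\left(64 \right)}}{W{\left(658 \right)}} = \frac{2 \left(-637\right) \frac{1}{-226 - 637}}{229690} + \frac{64}{213} = 2 \left(-637\right) \frac{1}{-863} \cdot \frac{1}{229690} + 64 \cdot \frac{1}{213} = 2 \left(-637\right) \left(- \frac{1}{863}\right) \frac{1}{229690} + \frac{64}{213} = \frac{1274}{863} \cdot \frac{1}{229690} + \frac{64}{213} = \frac{637}{99111235} + \frac{64}{213} = \frac{6343254721}{21110693055}$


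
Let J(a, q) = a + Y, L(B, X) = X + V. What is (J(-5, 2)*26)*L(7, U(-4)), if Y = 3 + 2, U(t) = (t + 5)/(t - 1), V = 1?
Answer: 0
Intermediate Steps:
U(t) = (5 + t)/(-1 + t)
L(B, X) = 1 + X (L(B, X) = X + 1 = 1 + X)
Y = 5
J(a, q) = 5 + a (J(a, q) = a + 5 = 5 + a)
(J(-5, 2)*26)*L(7, U(-4)) = ((5 - 5)*26)*(1 + (5 - 4)/(-1 - 4)) = (0*26)*(1 + 1/(-5)) = 0*(1 - ⅕*1) = 0*(1 - ⅕) = 0*(⅘) = 0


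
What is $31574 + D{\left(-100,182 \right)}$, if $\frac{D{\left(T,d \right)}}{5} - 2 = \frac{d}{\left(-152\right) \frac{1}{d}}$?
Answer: $\frac{1158787}{38} \approx 30494.0$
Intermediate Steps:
$D{\left(T,d \right)} = 10 - \frac{5 d^{2}}{152}$ ($D{\left(T,d \right)} = 10 + 5 \frac{d}{\left(-152\right) \frac{1}{d}} = 10 + 5 d \left(- \frac{d}{152}\right) = 10 + 5 \left(- \frac{d^{2}}{152}\right) = 10 - \frac{5 d^{2}}{152}$)
$31574 + D{\left(-100,182 \right)} = 31574 + \left(10 - \frac{5 \cdot 182^{2}}{152}\right) = 31574 + \left(10 - \frac{41405}{38}\right) = 31574 - \frac{41025}{38} = \frac{1158787}{38}$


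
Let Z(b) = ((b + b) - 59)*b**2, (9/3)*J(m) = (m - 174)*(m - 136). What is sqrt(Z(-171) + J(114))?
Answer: I*sqrt(11725201) ≈ 3424.2*I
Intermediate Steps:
J(m) = (-174 + m)*(-136 + m)/3 (J(m) = ((m - 174)*(m - 136))/3 = ((-174 + m)*(-136 + m))/3 = (-174 + m)*(-136 + m)/3)
Z(b) = b**2*(-59 + 2*b) (Z(b) = (2*b - 59)*b**2 = (-59 + 2*b)*b**2 = b**2*(-59 + 2*b))
sqrt(Z(-171) + J(114)) = sqrt((-171)**2*(-59 + 2*(-171)) + (7888 - 310/3*114 + (1/3)*114**2)) = sqrt(29241*(-59 - 342) + (7888 - 11780 + (1/3)*12996)) = sqrt(29241*(-401) + (7888 - 11780 + 4332)) = sqrt(-11725641 + 440) = sqrt(-11725201) = I*sqrt(11725201)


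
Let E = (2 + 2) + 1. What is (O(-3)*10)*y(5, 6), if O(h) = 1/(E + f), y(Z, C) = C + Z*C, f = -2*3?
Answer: -360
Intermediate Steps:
f = -6
y(Z, C) = C + C*Z
E = 5 (E = 4 + 1 = 5)
O(h) = -1 (O(h) = 1/(5 - 6) = 1/(-1) = -1)
(O(-3)*10)*y(5, 6) = (-1*10)*(6*(1 + 5)) = -60*6 = -10*36 = -360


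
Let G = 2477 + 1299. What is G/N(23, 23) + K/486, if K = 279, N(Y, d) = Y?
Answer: 204617/1242 ≈ 164.75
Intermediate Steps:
G = 3776
G/N(23, 23) + K/486 = 3776/23 + 279/486 = 3776*(1/23) + 279*(1/486) = 3776/23 + 31/54 = 204617/1242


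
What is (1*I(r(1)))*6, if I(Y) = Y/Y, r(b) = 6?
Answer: 6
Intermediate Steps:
I(Y) = 1
(1*I(r(1)))*6 = (1*1)*6 = 1*6 = 6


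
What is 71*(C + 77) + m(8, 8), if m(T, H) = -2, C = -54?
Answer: 1631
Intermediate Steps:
71*(C + 77) + m(8, 8) = 71*(-54 + 77) - 2 = 71*23 - 2 = 1633 - 2 = 1631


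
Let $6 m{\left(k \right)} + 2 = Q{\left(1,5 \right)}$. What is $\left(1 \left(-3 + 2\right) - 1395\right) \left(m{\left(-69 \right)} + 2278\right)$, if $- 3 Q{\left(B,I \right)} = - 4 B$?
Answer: $- \frac{28619396}{9} \approx -3.1799 \cdot 10^{6}$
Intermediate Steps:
$Q{\left(B,I \right)} = \frac{4 B}{3}$ ($Q{\left(B,I \right)} = - \frac{\left(-4\right) B}{3} = \frac{4 B}{3}$)
$m{\left(k \right)} = - \frac{1}{9}$ ($m{\left(k \right)} = - \frac{1}{3} + \frac{\frac{4}{3} \cdot 1}{6} = - \frac{1}{3} + \frac{1}{6} \cdot \frac{4}{3} = - \frac{1}{3} + \frac{2}{9} = - \frac{1}{9}$)
$\left(1 \left(-3 + 2\right) - 1395\right) \left(m{\left(-69 \right)} + 2278\right) = \left(1 \left(-3 + 2\right) - 1395\right) \left(- \frac{1}{9} + 2278\right) = \left(1 \left(-1\right) - 1395\right) \frac{20501}{9} = \left(-1 - 1395\right) \frac{20501}{9} = \left(-1396\right) \frac{20501}{9} = - \frac{28619396}{9}$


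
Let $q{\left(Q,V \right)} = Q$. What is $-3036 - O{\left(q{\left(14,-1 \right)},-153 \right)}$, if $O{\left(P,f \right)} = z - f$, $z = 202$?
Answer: $-3391$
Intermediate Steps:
$O{\left(P,f \right)} = 202 - f$
$-3036 - O{\left(q{\left(14,-1 \right)},-153 \right)} = -3036 - \left(202 - -153\right) = -3036 - \left(202 + 153\right) = -3036 - 355 = -3391$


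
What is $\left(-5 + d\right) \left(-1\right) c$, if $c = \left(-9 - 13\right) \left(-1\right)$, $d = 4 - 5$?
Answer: $132$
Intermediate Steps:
$d = -1$ ($d = 4 - 5 = -1$)
$c = 22$ ($c = \left(-22\right) \left(-1\right) = 22$)
$\left(-5 + d\right) \left(-1\right) c = \left(-5 - 1\right) \left(-1\right) 22 = \left(-6\right) \left(-1\right) 22 = 6 \cdot 22 = 132$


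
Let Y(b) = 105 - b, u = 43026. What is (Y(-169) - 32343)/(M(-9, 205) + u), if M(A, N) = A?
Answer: -32069/43017 ≈ -0.74550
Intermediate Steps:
(Y(-169) - 32343)/(M(-9, 205) + u) = ((105 - 1*(-169)) - 32343)/(-9 + 43026) = ((105 + 169) - 32343)/43017 = (274 - 32343)*(1/43017) = -32069*1/43017 = -32069/43017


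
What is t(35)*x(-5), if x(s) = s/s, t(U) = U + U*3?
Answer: 140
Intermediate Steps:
t(U) = 4*U (t(U) = U + 3*U = 4*U)
x(s) = 1
t(35)*x(-5) = (4*35)*1 = 140*1 = 140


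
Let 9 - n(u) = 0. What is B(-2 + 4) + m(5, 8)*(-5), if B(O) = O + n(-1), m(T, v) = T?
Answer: -14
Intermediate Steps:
n(u) = 9 (n(u) = 9 - 1*0 = 9 + 0 = 9)
B(O) = 9 + O (B(O) = O + 9 = 9 + O)
B(-2 + 4) + m(5, 8)*(-5) = (9 + (-2 + 4)) + 5*(-5) = (9 + 2) - 25 = 11 - 25 = -14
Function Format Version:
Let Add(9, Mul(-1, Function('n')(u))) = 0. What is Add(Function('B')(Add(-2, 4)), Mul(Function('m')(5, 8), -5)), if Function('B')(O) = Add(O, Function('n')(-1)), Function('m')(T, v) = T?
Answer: -14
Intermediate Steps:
Function('n')(u) = 9 (Function('n')(u) = Add(9, Mul(-1, 0)) = Add(9, 0) = 9)
Function('B')(O) = Add(9, O) (Function('B')(O) = Add(O, 9) = Add(9, O))
Add(Function('B')(Add(-2, 4)), Mul(Function('m')(5, 8), -5)) = Add(Add(9, Add(-2, 4)), Mul(5, -5)) = Add(Add(9, 2), -25) = Add(11, -25) = -14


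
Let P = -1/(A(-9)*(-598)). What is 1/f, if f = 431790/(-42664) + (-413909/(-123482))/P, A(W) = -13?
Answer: -1317059012/34333622458151 ≈ -3.8361e-5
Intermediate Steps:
P = -1/7774 (P = -1/((-13*(-598))) = -1/7774 ≈ -0.00012863)
f = -34333622458151/1317059012 (f = 431790/(-42664) + (-413909/(-123482))/(-1/7774) = 431790*(-1/42664) - 413909*(-1/123482)*(-7774) = -215895/21332 + (413909/123482)*(-7774) = -215895/21332 - 1608864283/61741 = -34333622458151/1317059012 ≈ -26068.)
1/f = 1/(-34333622458151/1317059012) = -1317059012/34333622458151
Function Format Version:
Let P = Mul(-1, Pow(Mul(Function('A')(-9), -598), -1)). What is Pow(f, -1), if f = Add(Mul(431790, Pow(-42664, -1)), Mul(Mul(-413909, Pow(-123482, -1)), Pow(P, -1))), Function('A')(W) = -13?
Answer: Rational(-1317059012, 34333622458151) ≈ -3.8361e-5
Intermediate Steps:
P = Rational(-1, 7774) (P = Mul(-1, Pow(Mul(-13, -598), -1)) = Mul(-1, Pow(7774, -1)) = Mul(-1, Rational(1, 7774)) = Rational(-1, 7774) ≈ -0.00012863)
f = Rational(-34333622458151, 1317059012) (f = Add(Mul(431790, Pow(-42664, -1)), Mul(Mul(-413909, Pow(-123482, -1)), Pow(Rational(-1, 7774), -1))) = Add(Mul(431790, Rational(-1, 42664)), Mul(Mul(-413909, Rational(-1, 123482)), -7774)) = Add(Rational(-215895, 21332), Mul(Rational(413909, 123482), -7774)) = Add(Rational(-215895, 21332), Rational(-1608864283, 61741)) = Rational(-34333622458151, 1317059012) ≈ -26068.)
Pow(f, -1) = Pow(Rational(-34333622458151, 1317059012), -1) = Rational(-1317059012, 34333622458151)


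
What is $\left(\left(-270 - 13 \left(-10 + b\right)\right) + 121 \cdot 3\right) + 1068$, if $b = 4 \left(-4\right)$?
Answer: $1499$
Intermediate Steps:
$b = -16$
$\left(\left(-270 - 13 \left(-10 + b\right)\right) + 121 \cdot 3\right) + 1068 = \left(\left(-270 - 13 \left(-10 - 16\right)\right) + 121 \cdot 3\right) + 1068 = \left(\left(-270 - -338\right) + 363\right) + 1068 = \left(\left(-270 + 338\right) + 363\right) + 1068 = \left(68 + 363\right) + 1068 = 431 + 1068 = 1499$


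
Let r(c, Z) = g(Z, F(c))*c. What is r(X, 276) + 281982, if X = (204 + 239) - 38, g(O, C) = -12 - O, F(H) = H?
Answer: 165342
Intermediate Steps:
X = 405 (X = 443 - 38 = 405)
r(c, Z) = c*(-12 - Z) (r(c, Z) = (-12 - Z)*c = c*(-12 - Z))
r(X, 276) + 281982 = -1*405*(12 + 276) + 281982 = -1*405*288 + 281982 = -116640 + 281982 = 165342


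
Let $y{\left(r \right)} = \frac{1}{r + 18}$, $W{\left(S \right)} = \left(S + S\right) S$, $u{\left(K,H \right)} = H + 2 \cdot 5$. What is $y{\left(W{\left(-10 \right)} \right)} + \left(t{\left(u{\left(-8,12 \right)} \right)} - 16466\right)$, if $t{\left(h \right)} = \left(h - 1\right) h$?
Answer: $- \frac{3488871}{218} \approx -16004.0$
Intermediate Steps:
$u{\left(K,H \right)} = 10 + H$ ($u{\left(K,H \right)} = H + 10 = 10 + H$)
$W{\left(S \right)} = 2 S^{2}$ ($W{\left(S \right)} = 2 S S = 2 S^{2}$)
$t{\left(h \right)} = h \left(-1 + h\right)$ ($t{\left(h \right)} = \left(-1 + h\right) h = h \left(-1 + h\right)$)
$y{\left(r \right)} = \frac{1}{18 + r}$
$y{\left(W{\left(-10 \right)} \right)} + \left(t{\left(u{\left(-8,12 \right)} \right)} - 16466\right) = \frac{1}{18 + 2 \left(-10\right)^{2}} - \left(16466 - \left(10 + 12\right) \left(-1 + \left(10 + 12\right)\right)\right) = \frac{1}{18 + 2 \cdot 100} - \left(16466 - 22 \left(-1 + 22\right)\right) = \frac{1}{18 + 200} + \left(22 \cdot 21 - 16466\right) = \frac{1}{218} + \left(462 - 16466\right) = \frac{1}{218} - 16004 = - \frac{3488871}{218}$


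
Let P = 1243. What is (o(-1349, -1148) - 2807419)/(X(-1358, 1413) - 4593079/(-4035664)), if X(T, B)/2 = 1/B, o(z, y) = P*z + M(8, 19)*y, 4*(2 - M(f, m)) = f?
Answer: -25570819993158432/6498091955 ≈ -3.9351e+6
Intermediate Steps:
M(f, m) = 2 - f/4
o(z, y) = 1243*z (o(z, y) = 1243*z + (2 - ¼*8)*y = 1243*z + (2 - 2)*y = 1243*z + 0*y = 1243*z + 0 = 1243*z)
X(T, B) = 2/B
(o(-1349, -1148) - 2807419)/(X(-1358, 1413) - 4593079/(-4035664)) = (1243*(-1349) - 2807419)/(2/1413 - 4593079/(-4035664)) = (-1676807 - 2807419)/(2*(1/1413) - 4593079*(-1/4035664)) = -4484226/(2/1413 + 4593079/4035664) = -4484226/6498091955/5702393232 = -4484226*5702393232/6498091955 = -25570819993158432/6498091955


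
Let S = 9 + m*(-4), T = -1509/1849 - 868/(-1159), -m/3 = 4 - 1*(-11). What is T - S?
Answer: -405169298/2142991 ≈ -189.07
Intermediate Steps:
m = -45 (m = -3*(4 - 1*(-11)) = -3*(4 + 11) = -3*15 = -45)
T = -143999/2142991 (T = -1509*1/1849 - 868*(-1/1159) = -1509/1849 + 868/1159 = -143999/2142991 ≈ -0.067195)
S = 189 (S = 9 - 45*(-4) = 9 + 180 = 189)
T - S = -143999/2142991 - 1*189 = -143999/2142991 - 189 = -405169298/2142991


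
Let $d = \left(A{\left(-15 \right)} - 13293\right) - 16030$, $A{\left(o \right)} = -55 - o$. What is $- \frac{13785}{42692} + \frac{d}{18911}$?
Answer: $- \frac{1514253331}{807348412} \approx -1.8756$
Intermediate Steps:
$d = -29363$ ($d = \left(\left(-55 - -15\right) - 13293\right) - 16030 = \left(\left(-55 + 15\right) - 13293\right) - 16030 = \left(-40 - 13293\right) - 16030 = -13333 - 16030 = -29363$)
$- \frac{13785}{42692} + \frac{d}{18911} = - \frac{13785}{42692} - \frac{29363}{18911} = - \frac{1514253331}{807348412}$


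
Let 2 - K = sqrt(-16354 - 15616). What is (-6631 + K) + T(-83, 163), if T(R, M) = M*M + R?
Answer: 19857 - I*sqrt(31970) ≈ 19857.0 - 178.8*I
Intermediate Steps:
K = 2 - I*sqrt(31970) (K = 2 - sqrt(-16354 - 15616) = 2 - sqrt(-31970) = 2 - I*sqrt(31970) ≈ 2.0 - 178.8*I)
T(R, M) = R + M**2 (T(R, M) = M**2 + R = R + M**2)
(-6631 + K) + T(-83, 163) = (-6631 + (2 - I*sqrt(31970))) + (-83 + 163**2) = (-6629 - I*sqrt(31970)) + (-83 + 26569) = (-6629 - I*sqrt(31970)) + 26486 = 19857 - I*sqrt(31970)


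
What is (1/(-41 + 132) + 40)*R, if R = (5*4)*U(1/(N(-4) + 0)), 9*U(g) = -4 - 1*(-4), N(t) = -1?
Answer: 0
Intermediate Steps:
U(g) = 0 (U(g) = (-4 - 1*(-4))/9 = (-4 + 4)/9 = (⅑)*0 = 0)
R = 0 (R = (5*4)*0 = 20*0 = 0)
(1/(-41 + 132) + 40)*R = (1/(-41 + 132) + 40)*0 = (1/91 + 40)*0 = (3641/91)*0 = 0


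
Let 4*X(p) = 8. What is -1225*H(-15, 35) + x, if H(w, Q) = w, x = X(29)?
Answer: 18377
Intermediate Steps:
X(p) = 2 (X(p) = (¼)*8 = 2)
x = 2
-1225*H(-15, 35) + x = -1225*(-15) + 2 = 18375 + 2 = 18377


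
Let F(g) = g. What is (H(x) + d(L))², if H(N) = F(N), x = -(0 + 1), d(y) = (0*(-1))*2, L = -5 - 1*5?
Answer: 1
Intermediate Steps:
L = -10 (L = -5 - 5 = -10)
d(y) = 0 (d(y) = 0*2 = 0)
x = -1 (x = -1*1 = -1)
H(N) = N
(H(x) + d(L))² = (-1 + 0)² = (-1)² = 1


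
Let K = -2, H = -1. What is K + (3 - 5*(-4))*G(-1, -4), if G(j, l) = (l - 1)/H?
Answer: 113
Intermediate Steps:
G(j, l) = 1 - l (G(j, l) = (l - 1)/(-1) = (-1 + l)*(-1) = 1 - l)
K + (3 - 5*(-4))*G(-1, -4) = -2 + (3 - 5*(-4))*(1 - 1*(-4)) = -2 + (3 + 20)*(1 + 4) = -2 + 23*5 = -2 + 115 = 113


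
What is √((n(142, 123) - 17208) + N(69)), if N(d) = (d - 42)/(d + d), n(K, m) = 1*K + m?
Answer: I*√35850974/46 ≈ 130.16*I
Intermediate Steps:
n(K, m) = K + m
N(d) = (-42 + d)/(2*d) (N(d) = (-42 + d)/((2*d)) = (-42 + d)*(1/(2*d)) = (-42 + d)/(2*d))
√((n(142, 123) - 17208) + N(69)) = √(((142 + 123) - 17208) + (½)*(-42 + 69)/69) = √((265 - 17208) + (½)*(1/69)*27) = √(-16943 + 9/46) = √(-779369/46) = I*√35850974/46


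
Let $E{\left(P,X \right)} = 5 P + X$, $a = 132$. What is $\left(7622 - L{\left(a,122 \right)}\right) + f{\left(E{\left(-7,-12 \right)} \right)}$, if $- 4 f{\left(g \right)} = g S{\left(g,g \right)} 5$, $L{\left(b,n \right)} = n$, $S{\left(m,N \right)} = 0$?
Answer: $7500$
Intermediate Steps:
$E{\left(P,X \right)} = X + 5 P$
$f{\left(g \right)} = 0$ ($f{\left(g \right)} = - \frac{g 0 \cdot 5}{4} = - \frac{0 \cdot 5}{4} = \left(- \frac{1}{4}\right) 0 = 0$)
$\left(7622 - L{\left(a,122 \right)}\right) + f{\left(E{\left(-7,-12 \right)} \right)} = \left(7622 - 122\right) + 0 = 7500 + 0 = 7500$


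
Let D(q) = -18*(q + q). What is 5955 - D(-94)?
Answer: 2571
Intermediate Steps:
D(q) = -36*q
5955 - D(-94) = 5955 - (-36)*(-94) = 5955 - 1*3384 = 5955 - 3384 = 2571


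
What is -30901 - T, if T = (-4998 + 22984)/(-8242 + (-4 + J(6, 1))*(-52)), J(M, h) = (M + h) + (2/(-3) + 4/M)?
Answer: -7632018/247 ≈ -30899.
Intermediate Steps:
J(M, h) = -⅔ + M + h + 4/M (J(M, h) = (M + h) + (2*(-⅓) + 4/M) = (M + h) + (-⅔ + 4/M) = -⅔ + M + h + 4/M)
T = -529/247 (T = (-4998 + 22984)/(-8242 + (-4 + (-⅔ + 6 + 1 + 4/6))*(-52)) = 17986/(-8242 + (-4 + (-⅔ + 6 + 1 + 4*(⅙)))*(-52)) = 17986/(-8242 + (-4 + (-⅔ + 6 + 1 + ⅔))*(-52)) = 17986/(-8242 + (-4 + 7)*(-52)) = 17986/(-8242 + 3*(-52)) = 17986/(-8242 - 156) = 17986/(-8398) = 17986*(-1/8398) = -529/247 ≈ -2.1417)
-30901 - T = -30901 - 1*(-529/247) = -30901 + 529/247 = -7632018/247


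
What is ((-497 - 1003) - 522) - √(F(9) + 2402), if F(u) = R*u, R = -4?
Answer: -2022 - 13*√14 ≈ -2070.6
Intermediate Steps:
F(u) = -4*u
((-497 - 1003) - 522) - √(F(9) + 2402) = ((-497 - 1003) - 522) - √(-4*9 + 2402) = (-1500 - 522) - √(-36 + 2402) = -2022 - √2366 = -2022 - 13*√14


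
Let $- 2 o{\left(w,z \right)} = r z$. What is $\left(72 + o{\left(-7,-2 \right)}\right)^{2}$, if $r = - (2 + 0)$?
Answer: $4900$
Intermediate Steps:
$r = -2$ ($r = \left(-1\right) 2 = -2$)
$o{\left(w,z \right)} = z$ ($o{\left(w,z \right)} = - \frac{\left(-2\right) z}{2} = z$)
$\left(72 + o{\left(-7,-2 \right)}\right)^{2} = \left(72 - 2\right)^{2} = 70^{2} = 4900$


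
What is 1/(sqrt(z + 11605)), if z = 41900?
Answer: sqrt(5945)/17835 ≈ 0.0043232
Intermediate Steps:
1/(sqrt(z + 11605)) = 1/(sqrt(41900 + 11605)) = 1/(sqrt(53505)) = 1/(3*sqrt(5945)) = sqrt(5945)/17835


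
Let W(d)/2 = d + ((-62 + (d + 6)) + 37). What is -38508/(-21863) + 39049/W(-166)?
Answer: -826695671/15347826 ≈ -53.864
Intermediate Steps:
W(d) = -38 + 4*d (W(d) = 2*(d + ((-62 + (d + 6)) + 37)) = 2*(d + ((-62 + (6 + d)) + 37)) = 2*(d + ((-56 + d) + 37)) = 2*(d + (-19 + d)) = 2*(-19 + 2*d) = -38 + 4*d)
-38508/(-21863) + 39049/W(-166) = -38508/(-21863) + 39049/(-38 + 4*(-166)) = -38508*(-1/21863) + 39049/(-38 - 664) = 38508/21863 + 39049/(-702) = 38508/21863 + 39049*(-1/702) = 38508/21863 - 39049/702 = -826695671/15347826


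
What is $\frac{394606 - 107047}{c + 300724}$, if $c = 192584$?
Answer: $\frac{31951}{54812} \approx 0.58292$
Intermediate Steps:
$\frac{394606 - 107047}{c + 300724} = \frac{394606 - 107047}{192584 + 300724} = \frac{287559}{493308} = 287559 \cdot \frac{1}{493308} = \frac{31951}{54812}$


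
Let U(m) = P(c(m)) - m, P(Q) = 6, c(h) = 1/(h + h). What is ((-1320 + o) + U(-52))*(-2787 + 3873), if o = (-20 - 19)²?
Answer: 281274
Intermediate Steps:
c(h) = 1/(2*h)
o = 1521 (o = (-39)² = 1521)
U(m) = 6 - m
((-1320 + o) + U(-52))*(-2787 + 3873) = ((-1320 + 1521) + (6 - 1*(-52)))*(-2787 + 3873) = (201 + (6 + 52))*1086 = (201 + 58)*1086 = 259*1086 = 281274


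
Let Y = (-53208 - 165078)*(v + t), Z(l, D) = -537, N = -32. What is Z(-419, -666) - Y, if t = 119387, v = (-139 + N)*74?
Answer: 23298319101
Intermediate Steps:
v = -12654 (v = (-139 - 32)*74 = -171*74 = -12654)
Y = -23298319638 (Y = (-53208 - 165078)*(-12654 + 119387) = -218286*106733 = -23298319638)
Z(-419, -666) - Y = -537 - 1*(-23298319638) = -537 + 23298319638 = 23298319101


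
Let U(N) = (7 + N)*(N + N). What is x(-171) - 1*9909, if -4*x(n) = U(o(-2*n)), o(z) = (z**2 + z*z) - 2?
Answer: -27361515388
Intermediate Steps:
o(z) = -2 + 2*z**2 (o(z) = (z**2 + z**2) - 2 = 2*z**2 - 2 = -2 + 2*z**2)
U(N) = 2*N*(7 + N) (U(N) = (7 + N)*(2*N) = 2*N*(7 + N))
x(n) = -(-2 + 8*n**2)*(5 + 8*n**2)/2 (x(n) = -(-2 + 2*(-2*n)**2)*(7 + (-2 + 2*(-2*n)**2))/2 = -(-2 + 2*(4*n**2))*(7 + (-2 + 2*(4*n**2)))/2 = -(-2 + 8*n**2)*(7 + (-2 + 8*n**2))/2 = -(-2 + 8*n**2)*(5 + 8*n**2)/2)
x(-171) - 1*9909 = (5 - 32*(-171)**4 - 12*(-171)**2) - 1*9909 = (5 - 32*855036081 - 12*29241) - 9909 = (5 - 27361154592 - 350892) - 9909 = -27361505479 - 9909 = -27361515388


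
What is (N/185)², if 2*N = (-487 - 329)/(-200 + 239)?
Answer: 18496/5784025 ≈ 0.0031978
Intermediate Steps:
N = -136/13 (N = ((-487 - 329)/(-200 + 239))/2 = (-816/39)/2 = (-816*1/39)/2 = (½)*(-272/13) = -136/13 ≈ -10.462)
(N/185)² = (-136/13/185)² = (-136/13*1/185)² = (-136/2405)² = 18496/5784025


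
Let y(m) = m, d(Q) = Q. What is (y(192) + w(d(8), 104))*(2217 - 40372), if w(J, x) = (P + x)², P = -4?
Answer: -388875760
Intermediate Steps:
w(J, x) = (-4 + x)²
(y(192) + w(d(8), 104))*(2217 - 40372) = (192 + (-4 + 104)²)*(2217 - 40372) = (192 + 100²)*(-38155) = (192 + 10000)*(-38155) = 10192*(-38155) = -388875760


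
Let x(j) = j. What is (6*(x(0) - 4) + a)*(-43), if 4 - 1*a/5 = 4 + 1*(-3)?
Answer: 387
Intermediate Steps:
a = 15 (a = 20 - 5*(4 + 1*(-3)) = 20 - 5*(4 - 3) = 20 - 5*1 = 20 - 5 = 15)
(6*(x(0) - 4) + a)*(-43) = (6*(0 - 4) + 15)*(-43) = (6*(-4) + 15)*(-43) = (-24 + 15)*(-43) = -9*(-43) = 387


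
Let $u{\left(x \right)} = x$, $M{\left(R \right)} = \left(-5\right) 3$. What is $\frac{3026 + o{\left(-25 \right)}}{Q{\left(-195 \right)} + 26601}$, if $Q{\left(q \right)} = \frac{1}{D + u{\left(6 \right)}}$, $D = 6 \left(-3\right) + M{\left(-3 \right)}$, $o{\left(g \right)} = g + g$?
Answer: $\frac{40176}{359113} \approx 0.11188$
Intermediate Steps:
$M{\left(R \right)} = -15$
$o{\left(g \right)} = 2 g$
$D = -33$ ($D = 6 \left(-3\right) - 15 = -18 - 15 = -33$)
$Q{\left(q \right)} = - \frac{1}{27}$ ($Q{\left(q \right)} = \frac{1}{-33 + 6} = \frac{1}{-27} = - \frac{1}{27}$)
$\frac{3026 + o{\left(-25 \right)}}{Q{\left(-195 \right)} + 26601} = \frac{3026 + 2 \left(-25\right)}{- \frac{1}{27} + 26601} = \frac{3026 - 50}{\frac{718226}{27}} = 2976 \cdot \frac{27}{718226} = \frac{40176}{359113}$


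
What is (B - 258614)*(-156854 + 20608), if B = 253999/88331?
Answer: 3112319047251810/88331 ≈ 3.5235e+10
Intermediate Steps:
B = 253999/88331 (B = 253999*(1/88331) = 253999/88331 ≈ 2.8755)
(B - 258614)*(-156854 + 20608) = (253999/88331 - 258614)*(-156854 + 20608) = -22843379235/88331*(-136246) = 3112319047251810/88331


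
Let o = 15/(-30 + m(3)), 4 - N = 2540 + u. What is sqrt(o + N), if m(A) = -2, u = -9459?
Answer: sqrt(443042)/8 ≈ 83.202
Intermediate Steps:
N = 6923 (N = 4 - (2540 - 9459) = 4 - 1*(-6919) = 4 + 6919 = 6923)
o = -15/32 (o = 15/(-30 - 2) = 15/(-32) = 15*(-1/32) = -15/32 ≈ -0.46875)
sqrt(o + N) = sqrt(-15/32 + 6923) = sqrt(221521/32) = sqrt(443042)/8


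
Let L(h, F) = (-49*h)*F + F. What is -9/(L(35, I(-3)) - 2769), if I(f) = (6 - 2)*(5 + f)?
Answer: 9/16481 ≈ 0.00054608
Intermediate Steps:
I(f) = 20 + 4*f (I(f) = 4*(5 + f) = 20 + 4*f)
L(h, F) = F - 49*F*h (L(h, F) = -49*F*h + F = F - 49*F*h)
-9/(L(35, I(-3)) - 2769) = -9/((20 + 4*(-3))*(1 - 49*35) - 2769) = -9/((20 - 12)*(1 - 1715) - 2769) = -9/(8*(-1714) - 2769) = -9/(-13712 - 2769) = -9/(-16481) = -9*(-1/16481) = 9/16481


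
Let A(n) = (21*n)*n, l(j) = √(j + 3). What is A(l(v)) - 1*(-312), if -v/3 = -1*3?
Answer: 564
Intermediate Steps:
v = 9 (v = -(-3)*3 = -3*(-3) = 9)
l(j) = √(3 + j)
A(n) = 21*n²
A(l(v)) - 1*(-312) = 21*(√(3 + 9))² - 1*(-312) = 21*(√12)² + 312 = 21*(2*√3)² + 312 = 21*12 + 312 = 252 + 312 = 564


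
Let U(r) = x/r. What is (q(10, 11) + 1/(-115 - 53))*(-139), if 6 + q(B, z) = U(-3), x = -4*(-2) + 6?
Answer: 249227/168 ≈ 1483.5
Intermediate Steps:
x = 14 (x = 8 + 6 = 14)
U(r) = 14/r
q(B, z) = -32/3 (q(B, z) = -6 + 14/(-3) = -6 + 14*(-⅓) = -6 - 14/3 = -32/3)
(q(10, 11) + 1/(-115 - 53))*(-139) = (-32/3 + 1/(-115 - 53))*(-139) = (-32/3 + 1/(-168))*(-139) = (-32/3 - 1/168)*(-139) = -1793/168*(-139) = 249227/168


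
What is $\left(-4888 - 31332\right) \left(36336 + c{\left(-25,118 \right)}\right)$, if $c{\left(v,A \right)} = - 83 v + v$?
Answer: $-1390340920$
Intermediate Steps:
$c{\left(v,A \right)} = - 82 v$
$\left(-4888 - 31332\right) \left(36336 + c{\left(-25,118 \right)}\right) = \left(-4888 - 31332\right) \left(36336 - -2050\right) = - 36220 \left(36336 + 2050\right) = \left(-36220\right) 38386 = -1390340920$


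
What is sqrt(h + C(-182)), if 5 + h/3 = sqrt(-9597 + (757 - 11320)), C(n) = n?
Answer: sqrt(-197 + 72*I*sqrt(35)) ≈ 11.668 + 18.253*I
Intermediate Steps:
h = -15 + 72*I*sqrt(35) (h = -15 + 3*sqrt(-9597 + (757 - 11320)) = -15 + 3*sqrt(-9597 - 10563) = -15 + 3*sqrt(-20160) = -15 + 3*(24*I*sqrt(35)) = -15 + 72*I*sqrt(35) ≈ -15.0 + 425.96*I)
sqrt(h + C(-182)) = sqrt((-15 + 72*I*sqrt(35)) - 182) = sqrt(-197 + 72*I*sqrt(35))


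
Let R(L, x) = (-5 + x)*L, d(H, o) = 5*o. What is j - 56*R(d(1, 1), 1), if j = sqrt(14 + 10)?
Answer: 1120 + 2*sqrt(6) ≈ 1124.9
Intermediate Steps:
R(L, x) = L*(-5 + x)
j = 2*sqrt(6) (j = sqrt(24) = 2*sqrt(6) ≈ 4.8990)
j - 56*R(d(1, 1), 1) = 2*sqrt(6) - 56*5*1*(-5 + 1) = 2*sqrt(6) - 280*(-4) = 2*sqrt(6) - 56*(-20) = 2*sqrt(6) + 1120 = 1120 + 2*sqrt(6)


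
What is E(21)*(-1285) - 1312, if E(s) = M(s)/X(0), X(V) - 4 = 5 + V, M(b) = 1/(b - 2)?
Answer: -225637/171 ≈ -1319.5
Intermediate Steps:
M(b) = 1/(-2 + b)
X(V) = 9 + V (X(V) = 4 + (5 + V) = 9 + V)
E(s) = 1/(9*(-2 + s)) (E(s) = 1/((-2 + s)*(9 + 0)) = 1/((-2 + s)*9) = (⅑)/(-2 + s) = 1/(9*(-2 + s)))
E(21)*(-1285) - 1312 = (1/(9*(-2 + 21)))*(-1285) - 1312 = ((⅑)/19)*(-1285) - 1312 = ((⅑)*(1/19))*(-1285) - 1312 = (1/171)*(-1285) - 1312 = -1285/171 - 1312 = -225637/171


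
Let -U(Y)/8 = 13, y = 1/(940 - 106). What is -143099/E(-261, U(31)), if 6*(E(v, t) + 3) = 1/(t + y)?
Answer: 12411691765/260344 ≈ 47674.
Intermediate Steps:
y = 1/834 ≈ 0.0011990
U(Y) = -104 (U(Y) = -8*13 = -104)
E(v, t) = -3 + 1/(6*(1/834 + t)) (E(v, t) = -3 + 1/(6*(t + 1/834)) = -3 + 1/(6*(1/834 + t)))
-143099/E(-261, U(31)) = -143099*(1 + 834*(-104))/(2*(68 - 1251*(-104))) = -143099*(1 - 86736)/(2*(68 + 130104)) = -143099/(2*130172/(-86735)) = -143099/(2*(-1/86735)*130172) = -143099/(-260344/86735) = -143099*(-86735/260344) = 12411691765/260344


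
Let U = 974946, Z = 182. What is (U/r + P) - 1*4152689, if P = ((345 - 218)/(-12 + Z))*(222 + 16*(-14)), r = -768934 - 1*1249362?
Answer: -50886826072803/12253940 ≈ -4.1527e+6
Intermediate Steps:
r = -2018296 (r = -768934 - 1249362 = -2018296)
P = -127/85 (P = ((345 - 218)/(-12 + 182))*(222 + 16*(-14)) = (127/170)*(222 - 224) = (127*(1/170))*(-2) = (127/170)*(-2) = -127/85 ≈ -1.4941)
(U/r + P) - 1*4152689 = (974946/(-2018296) - 127/85) - 1*4152689 = (974946*(-1/2018296) - 127/85) - 4152689 = (-69639/144164 - 127/85) - 4152689 = -24228143/12253940 - 4152689 = -50886826072803/12253940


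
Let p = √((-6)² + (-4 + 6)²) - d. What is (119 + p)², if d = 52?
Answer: 4529 + 268*√10 ≈ 5376.5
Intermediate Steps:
p = -52 + 2*√10 (p = √((-6)² + (-4 + 6)²) - 1*52 = √(36 + 2²) - 52 = √(36 + 4) - 52 = √40 - 52 = 2*√10 - 52 = -52 + 2*√10 ≈ -45.675)
(119 + p)² = (119 + (-52 + 2*√10))² = (67 + 2*√10)²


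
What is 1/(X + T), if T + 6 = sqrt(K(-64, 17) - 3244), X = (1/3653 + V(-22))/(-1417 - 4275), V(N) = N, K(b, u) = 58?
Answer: -2592391134628516/1392991330980909817 - 1297031077054128*I*sqrt(354)/1392991330980909817 ≈ -0.001861 - 0.017519*I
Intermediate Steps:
X = 80365/20792876 (X = (1/3653 - 22)/(-1417 - 4275) = (1/3653 - 22)/(-5692) = -80365/3653*(-1/5692) = 80365/20792876 ≈ 0.0038650)
T = -6 + 3*I*sqrt(354) (T = -6 + sqrt(58 - 3244) = -6 + sqrt(-3186) = -6 + 3*I*sqrt(354) ≈ -6.0 + 56.445*I)
1/(X + T) = 1/(80365/20792876 + (-6 + 3*I*sqrt(354))) = 1/(-124676891/20792876 + 3*I*sqrt(354))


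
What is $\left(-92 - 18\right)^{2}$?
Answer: $12100$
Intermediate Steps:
$\left(-92 - 18\right)^{2} = \left(-110\right)^{2} = 12100$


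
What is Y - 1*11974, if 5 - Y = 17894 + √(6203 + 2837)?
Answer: -29863 - 4*√565 ≈ -29958.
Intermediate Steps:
Y = -17889 - 4*√565 (Y = 5 - (17894 + √(6203 + 2837)) = 5 - (17894 + √9040) = 5 - (17894 + 4*√565) = 5 + (-17894 - 4*√565) = -17889 - 4*√565 ≈ -17984.)
Y - 1*11974 = (-17889 - 4*√565) - 1*11974 = (-17889 - 4*√565) - 11974 = -29863 - 4*√565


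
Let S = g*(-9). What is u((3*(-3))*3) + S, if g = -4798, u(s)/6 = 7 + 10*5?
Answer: 43524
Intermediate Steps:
u(s) = 342 (u(s) = 6*(7 + 10*5) = 6*(7 + 50) = 6*57 = 342)
S = 43182 (S = -4798*(-9) = 43182)
u((3*(-3))*3) + S = 342 + 43182 = 43524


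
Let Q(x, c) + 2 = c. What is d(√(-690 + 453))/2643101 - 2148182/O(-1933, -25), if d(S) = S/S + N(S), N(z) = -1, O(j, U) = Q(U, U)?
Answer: 2148182/27 ≈ 79562.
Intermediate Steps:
Q(x, c) = -2 + c
O(j, U) = -2 + U
d(S) = 0 (d(S) = S/S - 1 = 1 - 1 = 0)
d(√(-690 + 453))/2643101 - 2148182/O(-1933, -25) = 0/2643101 - 2148182/(-2 - 25) = 0*(1/2643101) - 2148182/(-27) = 0 - 2148182*(-1/27) = 0 + 2148182/27 = 2148182/27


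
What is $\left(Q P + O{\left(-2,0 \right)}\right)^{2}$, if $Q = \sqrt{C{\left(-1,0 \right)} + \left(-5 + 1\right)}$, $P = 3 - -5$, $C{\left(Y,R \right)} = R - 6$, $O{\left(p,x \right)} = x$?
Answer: $-640$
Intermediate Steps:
$C{\left(Y,R \right)} = -6 + R$ ($C{\left(Y,R \right)} = R - 6 = -6 + R$)
$P = 8$ ($P = 3 + 5 = 8$)
$Q = i \sqrt{10}$ ($Q = \sqrt{\left(-6 + 0\right) + \left(-5 + 1\right)} = \sqrt{-6 - 4} = \sqrt{-10} = i \sqrt{10} \approx 3.1623 i$)
$\left(Q P + O{\left(-2,0 \right)}\right)^{2} = \left(i \sqrt{10} \cdot 8 + 0\right)^{2} = \left(8 i \sqrt{10} + 0\right)^{2} = \left(8 i \sqrt{10}\right)^{2} = -640$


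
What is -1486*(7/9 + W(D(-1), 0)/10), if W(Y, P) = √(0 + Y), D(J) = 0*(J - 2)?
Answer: -10402/9 ≈ -1155.8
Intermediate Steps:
D(J) = 0 (D(J) = 0*(-2 + J) = 0)
W(Y, P) = √Y
-1486*(7/9 + W(D(-1), 0)/10) = -1486*(7/9 + √0/10) = -1486*(7*(⅑) + 0*(⅒)) = -1486*(7/9 + 0) = -1486*7/9 = -10402/9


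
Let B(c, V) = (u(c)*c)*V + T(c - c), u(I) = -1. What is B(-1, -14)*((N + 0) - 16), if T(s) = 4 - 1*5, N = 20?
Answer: -60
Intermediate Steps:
T(s) = -1 (T(s) = 4 - 5 = -1)
B(c, V) = -1 - V*c (B(c, V) = (-c)*V - 1 = -V*c - 1 = -1 - V*c)
B(-1, -14)*((N + 0) - 16) = (-1 - 1*(-14)*(-1))*((20 + 0) - 16) = (-1 - 14)*(20 - 16) = -15*4 = -60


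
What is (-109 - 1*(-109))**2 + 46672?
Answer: 46672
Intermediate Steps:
(-109 - 1*(-109))**2 + 46672 = (-109 + 109)**2 + 46672 = 0**2 + 46672 = 0 + 46672 = 46672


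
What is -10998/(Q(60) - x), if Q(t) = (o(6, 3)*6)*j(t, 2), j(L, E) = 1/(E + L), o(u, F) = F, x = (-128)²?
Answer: 340938/507895 ≈ 0.67128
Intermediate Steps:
x = 16384
Q(t) = 18/(2 + t) (Q(t) = (3*6)/(2 + t) = 18/(2 + t))
-10998/(Q(60) - x) = -10998/(18/(2 + 60) - 1*16384) = -10998/(18/62 - 16384) = -10998/(18*(1/62) - 16384) = -10998/(9/31 - 16384) = -10998/(-507895/31) = -10998*(-31/507895) = 340938/507895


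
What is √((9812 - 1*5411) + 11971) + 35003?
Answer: 35003 + 2*√4093 ≈ 35131.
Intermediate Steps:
√((9812 - 1*5411) + 11971) + 35003 = √((9812 - 5411) + 11971) + 35003 = √(4401 + 11971) + 35003 = √16372 + 35003 = 2*√4093 + 35003 = 35003 + 2*√4093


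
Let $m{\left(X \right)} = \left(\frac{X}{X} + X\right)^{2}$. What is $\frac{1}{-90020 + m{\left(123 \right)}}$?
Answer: $- \frac{1}{74644} \approx -1.3397 \cdot 10^{-5}$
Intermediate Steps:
$m{\left(X \right)} = \left(1 + X\right)^{2}$
$\frac{1}{-90020 + m{\left(123 \right)}} = \frac{1}{-90020 + \left(1 + 123\right)^{2}} = \frac{1}{-90020 + 124^{2}} = \frac{1}{-90020 + 15376} = \frac{1}{-74644} = - \frac{1}{74644}$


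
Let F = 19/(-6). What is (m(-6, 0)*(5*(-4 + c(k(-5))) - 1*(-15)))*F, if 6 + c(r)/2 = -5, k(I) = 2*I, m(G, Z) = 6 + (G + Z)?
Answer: 0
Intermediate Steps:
F = -19/6 (F = 19*(-⅙) = -19/6 ≈ -3.1667)
m(G, Z) = 6 + G + Z
c(r) = -22 (c(r) = -12 + 2*(-5) = -12 - 10 = -22)
(m(-6, 0)*(5*(-4 + c(k(-5))) - 1*(-15)))*F = ((6 - 6 + 0)*(5*(-4 - 22) - 1*(-15)))*(-19/6) = (0*(5*(-26) + 15))*(-19/6) = (0*(-130 + 15))*(-19/6) = (0*(-115))*(-19/6) = 0*(-19/6) = 0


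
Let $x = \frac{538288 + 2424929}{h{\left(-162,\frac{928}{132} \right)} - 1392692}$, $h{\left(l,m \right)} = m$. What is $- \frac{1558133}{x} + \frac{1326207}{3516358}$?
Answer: $\frac{251805181150348960183}{343851149521638} \approx 7.3231 \cdot 10^{5}$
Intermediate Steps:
$x = - \frac{97786161}{45958604}$ ($x = \frac{538288 + 2424929}{\frac{928}{132} - 1392692} = \frac{2963217}{928 \cdot \frac{1}{132} - 1392692} = \frac{2963217}{\frac{232}{33} - 1392692} = \frac{2963217}{- \frac{45958604}{33}} = 2963217 \left(- \frac{33}{45958604}\right) = - \frac{97786161}{45958604} \approx -2.1277$)
$- \frac{1558133}{x} + \frac{1326207}{3516358} = - \frac{1558133}{- \frac{97786161}{45958604}} + \frac{1326207}{3516358} = \left(-1558133\right) \left(- \frac{45958604}{97786161}\right) + 1326207 \cdot \frac{1}{3516358} = \frac{71609617526332}{97786161} + \frac{1326207}{3516358} = \frac{251805181150348960183}{343851149521638}$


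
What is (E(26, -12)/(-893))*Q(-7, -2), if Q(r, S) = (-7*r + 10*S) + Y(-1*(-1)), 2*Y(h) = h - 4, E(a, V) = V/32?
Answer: 165/14288 ≈ 0.011548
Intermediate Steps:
E(a, V) = V/32 (E(a, V) = V*(1/32) = V/32)
Y(h) = -2 + h/2 (Y(h) = (h - 4)/2 = (-4 + h)/2 = -2 + h/2)
Q(r, S) = -3/2 - 7*r + 10*S (Q(r, S) = (-7*r + 10*S) + (-2 + (-1*(-1))/2) = (-7*r + 10*S) + (-2 + (½)*1) = (-7*r + 10*S) + (-2 + ½) = (-7*r + 10*S) - 3/2 = -3/2 - 7*r + 10*S)
(E(26, -12)/(-893))*Q(-7, -2) = (((1/32)*(-12))/(-893))*(-3/2 - 7*(-7) + 10*(-2)) = (-3/8*(-1/893))*(-3/2 + 49 - 20) = (3/7144)*(55/2) = 165/14288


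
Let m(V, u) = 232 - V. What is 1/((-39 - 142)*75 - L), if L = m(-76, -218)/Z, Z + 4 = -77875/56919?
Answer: -305551/4130323773 ≈ -7.3978e-5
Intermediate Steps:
Z = -305551/56919 (Z = -4 - 77875/56919 = -305551/56919 ≈ -5.3682)
L = -17531052/305551 (L = (232 - 1*(-76))/(-305551/56919) = (232 + 76)*(-56919/305551) = 308*(-56919/305551) = -17531052/305551 ≈ -57.375)
1/((-39 - 142)*75 - L) = 1/((-39 - 142)*75 - 1*(-17531052/305551)) = 1/(-181*75 + 17531052/305551) = 1/(-13575 + 17531052/305551) = 1/(-4130323773/305551) = -305551/4130323773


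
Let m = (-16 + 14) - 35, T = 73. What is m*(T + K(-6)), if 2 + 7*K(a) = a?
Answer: -18611/7 ≈ -2658.7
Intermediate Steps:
m = -37 (m = -2 - 35 = -37)
K(a) = -2/7 + a/7
m*(T + K(-6)) = -37*(73 + (-2/7 + (1/7)*(-6))) = -37*(73 + (-2/7 - 6/7)) = -37*(73 - 8/7) = -37*503/7 = -18611/7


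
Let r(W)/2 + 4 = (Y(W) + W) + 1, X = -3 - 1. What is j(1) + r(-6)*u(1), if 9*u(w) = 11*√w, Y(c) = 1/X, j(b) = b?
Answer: -389/18 ≈ -21.611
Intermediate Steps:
X = -4
Y(c) = -¼ (Y(c) = 1/(-4) = -¼)
r(W) = -13/2 + 2*W (r(W) = -8 + 2*((-¼ + W) + 1) = -8 + 2*(¾ + W) = -8 + (3/2 + 2*W) = -13/2 + 2*W)
u(w) = 11*√w/9 (u(w) = (11*√w)/9 = 11*√w/9)
j(1) + r(-6)*u(1) = 1 + (-13/2 + 2*(-6))*(11*√1/9) = 1 + (-13/2 - 12)*((11/9)*1) = 1 - 37/2*11/9 = 1 - 407/18 = -389/18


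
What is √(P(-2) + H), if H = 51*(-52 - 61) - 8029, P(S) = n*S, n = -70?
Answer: 2*I*√3413 ≈ 116.84*I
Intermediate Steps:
P(S) = -70*S
H = -13792 (H = 51*(-113) - 8029 = -5763 - 8029 = -13792)
√(P(-2) + H) = √(-70*(-2) - 13792) = √(140 - 13792) = √(-13652) = 2*I*√3413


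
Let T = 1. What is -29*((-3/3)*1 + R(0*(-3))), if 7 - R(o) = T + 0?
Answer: -145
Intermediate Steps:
R(o) = 6 (R(o) = 7 - (1 + 0) = 7 - 1*1 = 7 - 1 = 6)
-29*((-3/3)*1 + R(0*(-3))) = -29*((-3/3)*1 + 6) = -29*(((1/3)*(-3))*1 + 6) = -29*(-1*1 + 6) = -29*(-1 + 6) = -29*5 = -145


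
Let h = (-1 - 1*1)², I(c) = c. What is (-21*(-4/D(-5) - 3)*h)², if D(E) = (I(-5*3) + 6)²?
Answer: 47831056/729 ≈ 65612.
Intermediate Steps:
D(E) = 81 (D(E) = (-5*3 + 6)² = (-15 + 6)² = (-9)² = 81)
h = 4 (h = (-1 - 1)² = (-2)² = 4)
(-21*(-4/D(-5) - 3)*h)² = (-21*(-4/81 - 3)*4)² = (-(-1729)*4/27)² = (-21*(-988/81))² = (6916/27)² = 47831056/729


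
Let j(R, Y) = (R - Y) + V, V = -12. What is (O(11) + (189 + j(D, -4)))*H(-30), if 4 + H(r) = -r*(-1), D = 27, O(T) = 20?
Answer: -7752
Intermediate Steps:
j(R, Y) = -12 + R - Y (j(R, Y) = (R - Y) - 12 = -12 + R - Y)
H(r) = -4 + r (H(r) = -4 - r*(-1) = -4 + r)
(O(11) + (189 + j(D, -4)))*H(-30) = (20 + (189 + (-12 + 27 - 1*(-4))))*(-4 - 30) = (20 + (189 + (-12 + 27 + 4)))*(-34) = (20 + (189 + 19))*(-34) = (20 + 208)*(-34) = 228*(-34) = -7752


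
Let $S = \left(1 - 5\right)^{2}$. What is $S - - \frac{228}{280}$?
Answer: $\frac{1177}{70} \approx 16.814$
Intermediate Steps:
$S = 16$ ($S = \left(-4\right)^{2} = 16$)
$S - - \frac{228}{280} = 16 - - \frac{228}{280} = 16 - \left(-228\right) \frac{1}{280} = 16 - - \frac{57}{70} = 16 + \frac{57}{70} = \frac{1177}{70}$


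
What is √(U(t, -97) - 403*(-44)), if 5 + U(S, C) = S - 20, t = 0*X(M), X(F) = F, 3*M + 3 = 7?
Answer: √17707 ≈ 133.07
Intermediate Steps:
M = 4/3 (M = -1 + (⅓)*7 = -1 + 7/3 = 4/3 ≈ 1.3333)
t = 0 (t = 0*(4/3) = 0)
U(S, C) = -25 + S (U(S, C) = -5 + (S - 20) = -5 + (-20 + S) = -25 + S)
√(U(t, -97) - 403*(-44)) = √((-25 + 0) - 403*(-44)) = √(-25 + 17732) = √17707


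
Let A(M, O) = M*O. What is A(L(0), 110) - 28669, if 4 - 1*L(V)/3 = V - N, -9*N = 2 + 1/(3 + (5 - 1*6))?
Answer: -82322/3 ≈ -27441.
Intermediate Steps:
N = -5/18 (N = -(2 + 1/(3 + (5 - 1*6)))/9 = -(2 + 1/(3 + (5 - 6)))/9 = -(2 + 1/(3 - 1))/9 = -(2 + 1/2)/9 = -(2 + ½)/9 = -⅑*5/2 = -5/18 ≈ -0.27778)
L(V) = 67/6 - 3*V (L(V) = 12 - 3*(V - 1*(-5/18)) = 12 - 3*(V + 5/18) = 12 - 3*(5/18 + V) = 12 + (-⅚ - 3*V) = 67/6 - 3*V)
A(L(0), 110) - 28669 = (67/6 - 3*0)*110 - 28669 = (67/6 + 0)*110 - 28669 = (67/6)*110 - 28669 = 3685/3 - 28669 = -82322/3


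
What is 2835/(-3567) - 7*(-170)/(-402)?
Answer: -897400/238989 ≈ -3.7550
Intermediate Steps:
2835/(-3567) - 7*(-170)/(-402) = 2835*(-1/3567) + 1190*(-1/402) = -945/1189 - 595/201 = -897400/238989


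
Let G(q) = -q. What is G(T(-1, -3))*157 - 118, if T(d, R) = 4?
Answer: -746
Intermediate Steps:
G(T(-1, -3))*157 - 118 = -1*4*157 - 118 = -4*157 - 118 = -628 - 118 = -746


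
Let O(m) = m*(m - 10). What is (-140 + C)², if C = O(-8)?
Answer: 16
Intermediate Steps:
O(m) = m*(-10 + m)
C = 144 (C = -8*(-10 - 8) = -8*(-18) = 144)
(-140 + C)² = (-140 + 144)² = 4² = 16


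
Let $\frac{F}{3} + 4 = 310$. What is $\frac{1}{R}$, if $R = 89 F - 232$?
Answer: $\frac{1}{81470} \approx 1.2274 \cdot 10^{-5}$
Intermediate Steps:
$F = 918$ ($F = -12 + 3 \cdot 310 = -12 + 930 = 918$)
$R = 81470$ ($R = 89 \cdot 918 - 232 = 81702 - 232 = 81470$)
$\frac{1}{R} = \frac{1}{81470}$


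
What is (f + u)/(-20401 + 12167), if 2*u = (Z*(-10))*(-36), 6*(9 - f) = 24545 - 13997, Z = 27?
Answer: -3111/8234 ≈ -0.37782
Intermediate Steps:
f = -1749 (f = 9 - (24545 - 13997)/6 = 9 - ⅙*10548 = 9 - 1758 = -1749)
u = 4860 (u = ((27*(-10))*(-36))/2 = (-270*(-36))/2 = (½)*9720 = 4860)
(f + u)/(-20401 + 12167) = (-1749 + 4860)/(-20401 + 12167) = 3111/(-8234) = 3111*(-1/8234) = -3111/8234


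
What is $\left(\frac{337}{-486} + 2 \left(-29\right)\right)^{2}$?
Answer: $\frac{813675625}{236196} \approx 3444.9$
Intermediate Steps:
$\left(\frac{337}{-486} + 2 \left(-29\right)\right)^{2} = \left(337 \left(- \frac{1}{486}\right) - 58\right)^{2} = \left(- \frac{337}{486} - 58\right)^{2} = \left(- \frac{28525}{486}\right)^{2} = \frac{813675625}{236196}$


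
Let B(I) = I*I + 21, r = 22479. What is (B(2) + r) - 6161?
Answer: 16343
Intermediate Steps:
B(I) = 21 + I² (B(I) = I² + 21 = 21 + I²)
(B(2) + r) - 6161 = ((21 + 2²) + 22479) - 6161 = ((21 + 4) + 22479) - 6161 = (25 + 22479) - 6161 = 22504 - 6161 = 16343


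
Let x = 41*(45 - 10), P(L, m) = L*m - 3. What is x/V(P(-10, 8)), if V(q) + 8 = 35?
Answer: 1435/27 ≈ 53.148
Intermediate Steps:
P(L, m) = -3 + L*m
V(q) = 27 (V(q) = -8 + 35 = 27)
x = 1435 (x = 41*35 = 1435)
x/V(P(-10, 8)) = 1435/27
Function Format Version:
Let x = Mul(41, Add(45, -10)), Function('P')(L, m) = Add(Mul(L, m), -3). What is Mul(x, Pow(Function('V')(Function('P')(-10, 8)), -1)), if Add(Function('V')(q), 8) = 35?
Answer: Rational(1435, 27) ≈ 53.148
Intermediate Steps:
Function('P')(L, m) = Add(-3, Mul(L, m))
Function('V')(q) = 27 (Function('V')(q) = Add(-8, 35) = 27)
x = 1435 (x = Mul(41, 35) = 1435)
Mul(x, Pow(Function('V')(Function('P')(-10, 8)), -1)) = Mul(1435, Pow(27, -1)) = Mul(1435, Rational(1, 27)) = Rational(1435, 27)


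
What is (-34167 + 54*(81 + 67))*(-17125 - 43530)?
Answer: 1587644625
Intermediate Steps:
(-34167 + 54*(81 + 67))*(-17125 - 43530) = (-34167 + 54*148)*(-60655) = (-34167 + 7992)*(-60655) = -26175*(-60655) = 1587644625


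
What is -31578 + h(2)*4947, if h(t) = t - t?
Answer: -31578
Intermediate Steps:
h(t) = 0
-31578 + h(2)*4947 = -31578 + 0*4947 = -31578 + 0 = -31578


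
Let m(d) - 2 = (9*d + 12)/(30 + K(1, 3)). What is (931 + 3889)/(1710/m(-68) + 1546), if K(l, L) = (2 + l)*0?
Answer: 4820/1451 ≈ 3.3218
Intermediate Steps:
K(l, L) = 0
m(d) = 12/5 + 3*d/10 (m(d) = 2 + (9*d + 12)/(30 + 0) = 2 + (12 + 9*d)/30 = 2 + (12 + 9*d)*(1/30) = 2 + (2/5 + 3*d/10) = 12/5 + 3*d/10)
(931 + 3889)/(1710/m(-68) + 1546) = (931 + 3889)/(1710/(12/5 + (3/10)*(-68)) + 1546) = 4820/(1710/(12/5 - 102/5) + 1546) = 4820/(1710/(-18) + 1546) = 4820/(1710*(-1/18) + 1546) = 4820/(-95 + 1546) = 4820/1451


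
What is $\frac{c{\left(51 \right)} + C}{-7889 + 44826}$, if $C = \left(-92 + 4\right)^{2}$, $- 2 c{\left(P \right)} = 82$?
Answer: $\frac{7703}{36937} \approx 0.20854$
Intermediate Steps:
$c{\left(P \right)} = -41$ ($c{\left(P \right)} = \left(- \frac{1}{2}\right) 82 = -41$)
$C = 7744$ ($C = \left(-88\right)^{2} = 7744$)
$\frac{c{\left(51 \right)} + C}{-7889 + 44826} = \frac{-41 + 7744}{-7889 + 44826} = \frac{7703}{36937}$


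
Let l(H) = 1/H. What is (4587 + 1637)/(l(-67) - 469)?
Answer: -26063/1964 ≈ -13.270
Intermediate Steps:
(4587 + 1637)/(l(-67) - 469) = (4587 + 1637)/(1/(-67) - 469) = 6224/(-1/67 - 469) = 6224/(-31424/67) = 6224*(-67/31424) = -26063/1964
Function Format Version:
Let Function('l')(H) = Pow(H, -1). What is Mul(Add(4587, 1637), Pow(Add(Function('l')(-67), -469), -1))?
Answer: Rational(-26063, 1964) ≈ -13.270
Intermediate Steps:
Mul(Add(4587, 1637), Pow(Add(Function('l')(-67), -469), -1)) = Mul(Add(4587, 1637), Pow(Add(Pow(-67, -1), -469), -1)) = Mul(6224, Pow(Add(Rational(-1, 67), -469), -1)) = Mul(6224, Pow(Rational(-31424, 67), -1)) = Mul(6224, Rational(-67, 31424)) = Rational(-26063, 1964)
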